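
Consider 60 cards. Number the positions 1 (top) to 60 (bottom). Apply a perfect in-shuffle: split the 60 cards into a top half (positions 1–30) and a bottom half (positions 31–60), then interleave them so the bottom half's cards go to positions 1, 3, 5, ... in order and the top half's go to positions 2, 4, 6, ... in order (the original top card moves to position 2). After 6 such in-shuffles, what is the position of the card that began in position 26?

17

Track the card's position through each in-shuffle:
26 → 52 → 43 → 25 → 50 → 39 → 17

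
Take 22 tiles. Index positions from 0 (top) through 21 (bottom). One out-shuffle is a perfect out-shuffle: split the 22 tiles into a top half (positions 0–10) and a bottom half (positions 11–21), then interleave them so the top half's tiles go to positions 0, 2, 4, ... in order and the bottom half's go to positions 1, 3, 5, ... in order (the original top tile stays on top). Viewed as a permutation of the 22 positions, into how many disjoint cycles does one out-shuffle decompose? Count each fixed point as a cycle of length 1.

7

Trace each unvisited position around until it returns:
(0) (1 2 4 8 16 11) (3 6 12) (5 10 20 19 17 13) (7 14) (9 18 15) (21)
7 cycles in total.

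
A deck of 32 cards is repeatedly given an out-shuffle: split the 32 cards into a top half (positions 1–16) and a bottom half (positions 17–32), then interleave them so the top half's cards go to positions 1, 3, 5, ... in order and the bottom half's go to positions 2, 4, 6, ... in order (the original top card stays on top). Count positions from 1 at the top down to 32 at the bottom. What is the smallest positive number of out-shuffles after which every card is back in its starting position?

5

The out-shuffle permutes the 32 positions with cycle lengths [1, 1, 5, 5, 5, 5, 5, 5].
Every card is home exactly when every cycle has completed a whole number of laps, i.e. after lcm(1, 5) = 5 out-shuffles.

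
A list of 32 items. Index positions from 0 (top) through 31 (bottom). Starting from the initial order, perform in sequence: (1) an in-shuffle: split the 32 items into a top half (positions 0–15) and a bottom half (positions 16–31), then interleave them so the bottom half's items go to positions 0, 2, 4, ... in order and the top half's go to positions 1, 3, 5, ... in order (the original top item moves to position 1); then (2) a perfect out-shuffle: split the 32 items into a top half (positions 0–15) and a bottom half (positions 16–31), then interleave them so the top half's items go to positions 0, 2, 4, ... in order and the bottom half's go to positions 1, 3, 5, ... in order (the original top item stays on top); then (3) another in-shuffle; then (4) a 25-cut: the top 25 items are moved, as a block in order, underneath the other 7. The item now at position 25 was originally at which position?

Undo the operations in reverse order, starting from position 25:
  undo op 4 (cut 25): 25 ← 18
  undo op 3 (in-shuffle, from bottom half): 18 ← 25
  undo op 2 (out-shuffle, from bottom half): 25 ← 28
  undo op 1 (in-shuffle, from bottom half): 28 ← 30
So the item at position 25 came from original position 30.

30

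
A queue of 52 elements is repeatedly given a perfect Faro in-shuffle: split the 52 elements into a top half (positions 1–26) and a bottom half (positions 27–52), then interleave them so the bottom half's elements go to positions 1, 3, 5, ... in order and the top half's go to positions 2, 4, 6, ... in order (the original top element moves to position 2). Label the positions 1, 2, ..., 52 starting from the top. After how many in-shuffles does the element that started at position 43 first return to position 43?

52

Follow position 43 under repeated in-shuffles:
43 → 33 → 13 → 26 → 52 → 51 → 49 → 45 → ... → 43 (length 52)
It first returns after 52 in-shuffles.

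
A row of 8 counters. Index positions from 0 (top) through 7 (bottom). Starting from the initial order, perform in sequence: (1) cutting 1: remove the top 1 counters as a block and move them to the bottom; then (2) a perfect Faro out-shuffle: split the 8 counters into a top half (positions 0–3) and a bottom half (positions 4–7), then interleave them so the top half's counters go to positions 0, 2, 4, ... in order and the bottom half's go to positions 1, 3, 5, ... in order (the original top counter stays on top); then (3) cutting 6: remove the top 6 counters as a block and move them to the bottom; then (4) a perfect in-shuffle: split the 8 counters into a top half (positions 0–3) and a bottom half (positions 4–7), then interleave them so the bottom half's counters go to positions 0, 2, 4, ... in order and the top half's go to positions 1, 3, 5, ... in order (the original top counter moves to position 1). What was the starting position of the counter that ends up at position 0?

Undo the operations in reverse order, starting from position 0:
  undo op 4 (in-shuffle, from bottom half): 0 ← 4
  undo op 3 (cut 6): 4 ← 2
  undo op 2 (out-shuffle, from top half): 2 ← 1
  undo op 1 (cut 1): 1 ← 2
So the counter at position 0 came from original position 2.

2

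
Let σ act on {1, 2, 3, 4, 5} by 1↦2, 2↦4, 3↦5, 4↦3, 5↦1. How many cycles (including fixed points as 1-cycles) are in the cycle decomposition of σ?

1

Cycle decomposition: (1 2 4 3 5).
1 cycle.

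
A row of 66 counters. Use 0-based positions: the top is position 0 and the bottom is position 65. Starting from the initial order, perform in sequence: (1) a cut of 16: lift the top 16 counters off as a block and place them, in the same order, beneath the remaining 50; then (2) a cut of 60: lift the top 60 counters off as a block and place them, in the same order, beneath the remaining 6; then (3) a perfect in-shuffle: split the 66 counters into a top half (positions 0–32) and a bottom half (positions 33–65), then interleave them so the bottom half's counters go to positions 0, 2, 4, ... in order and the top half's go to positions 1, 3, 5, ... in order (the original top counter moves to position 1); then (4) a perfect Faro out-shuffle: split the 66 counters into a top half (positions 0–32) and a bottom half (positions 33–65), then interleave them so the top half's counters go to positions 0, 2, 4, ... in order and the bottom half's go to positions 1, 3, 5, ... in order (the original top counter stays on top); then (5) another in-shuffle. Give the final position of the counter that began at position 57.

46

Track the counter from position 57 forward through each operation:
  after op 1 (cut 16): 57 → 41
  after op 2 (cut 60): 41 → 47
  after op 3 (in-shuffle): 47 → 28
  after op 4 (out-shuffle): 28 → 56
  after op 5 (in-shuffle): 56 → 46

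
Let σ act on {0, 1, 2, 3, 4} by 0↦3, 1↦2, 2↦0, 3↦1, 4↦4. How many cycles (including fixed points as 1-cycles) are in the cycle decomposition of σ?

Cycle decomposition: (0 3 1 2) (4).
2 cycles.

2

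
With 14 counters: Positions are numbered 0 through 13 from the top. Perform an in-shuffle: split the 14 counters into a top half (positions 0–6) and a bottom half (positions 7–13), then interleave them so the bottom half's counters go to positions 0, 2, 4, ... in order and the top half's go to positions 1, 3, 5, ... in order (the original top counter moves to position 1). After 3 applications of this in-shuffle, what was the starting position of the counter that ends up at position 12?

Work backwards from position 12, undoing one in-shuffle at a time:
12 ← 13 ← 6 ← 10
So the counter now at position 12 started at position 10.

10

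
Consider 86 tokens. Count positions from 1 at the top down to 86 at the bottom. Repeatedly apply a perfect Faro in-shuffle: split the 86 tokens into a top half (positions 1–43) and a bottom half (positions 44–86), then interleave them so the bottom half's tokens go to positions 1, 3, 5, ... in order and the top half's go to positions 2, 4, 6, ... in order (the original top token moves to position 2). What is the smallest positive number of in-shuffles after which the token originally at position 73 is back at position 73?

Follow position 73 under repeated in-shuffles:
73 → 59 → 31 → 62 → 37 → 74 → 61 → 35 → ... → 73 (length 28)
It first returns after 28 in-shuffles.

28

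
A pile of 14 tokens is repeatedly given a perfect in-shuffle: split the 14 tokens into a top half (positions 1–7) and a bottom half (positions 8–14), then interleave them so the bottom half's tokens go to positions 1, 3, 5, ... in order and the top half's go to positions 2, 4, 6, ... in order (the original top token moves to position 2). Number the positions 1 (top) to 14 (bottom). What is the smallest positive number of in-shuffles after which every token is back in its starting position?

The in-shuffle permutes the 14 positions with cycle lengths [2, 4, 4, 4].
Every token is home exactly when every cycle has completed a whole number of laps, i.e. after lcm(2, 4) = 4 in-shuffles.

4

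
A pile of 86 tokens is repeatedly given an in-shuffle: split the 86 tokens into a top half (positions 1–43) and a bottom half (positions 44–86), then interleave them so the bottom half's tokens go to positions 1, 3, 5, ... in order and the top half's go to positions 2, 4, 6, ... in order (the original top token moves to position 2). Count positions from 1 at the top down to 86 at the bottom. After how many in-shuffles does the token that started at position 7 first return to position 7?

28

Follow position 7 under repeated in-shuffles:
7 → 14 → 28 → 56 → 25 → 50 → 13 → 26 → ... → 7 (length 28)
It first returns after 28 in-shuffles.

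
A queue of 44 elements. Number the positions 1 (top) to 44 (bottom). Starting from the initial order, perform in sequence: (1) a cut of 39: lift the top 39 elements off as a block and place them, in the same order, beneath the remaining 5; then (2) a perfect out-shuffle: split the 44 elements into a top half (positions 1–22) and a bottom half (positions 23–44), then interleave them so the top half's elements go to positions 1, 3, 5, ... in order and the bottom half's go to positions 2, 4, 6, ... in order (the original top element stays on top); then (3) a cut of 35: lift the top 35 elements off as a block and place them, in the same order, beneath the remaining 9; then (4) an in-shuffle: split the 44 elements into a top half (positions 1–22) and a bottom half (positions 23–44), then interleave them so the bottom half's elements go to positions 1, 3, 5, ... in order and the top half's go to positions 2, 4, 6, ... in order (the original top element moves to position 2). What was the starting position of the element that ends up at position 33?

32

Undo the operations in reverse order, starting from position 33:
  undo op 4 (in-shuffle, from bottom half): 33 ← 39
  undo op 3 (cut 35): 39 ← 30
  undo op 2 (out-shuffle, from bottom half): 30 ← 37
  undo op 1 (cut 39): 37 ← 32
So the element at position 33 came from original position 32.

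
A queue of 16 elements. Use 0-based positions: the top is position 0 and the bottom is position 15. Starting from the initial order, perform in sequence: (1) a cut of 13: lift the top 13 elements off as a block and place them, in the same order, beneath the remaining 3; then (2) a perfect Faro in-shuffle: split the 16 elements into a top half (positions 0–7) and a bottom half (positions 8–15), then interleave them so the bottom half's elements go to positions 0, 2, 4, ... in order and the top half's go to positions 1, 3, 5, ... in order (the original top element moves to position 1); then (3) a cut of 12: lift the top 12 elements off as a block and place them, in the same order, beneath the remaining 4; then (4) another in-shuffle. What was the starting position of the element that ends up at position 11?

Undo the operations in reverse order, starting from position 11:
  undo op 4 (in-shuffle, from top half): 11 ← 5
  undo op 3 (cut 12): 5 ← 1
  undo op 2 (in-shuffle, from top half): 1 ← 0
  undo op 1 (cut 13): 0 ← 13
So the element at position 11 came from original position 13.

13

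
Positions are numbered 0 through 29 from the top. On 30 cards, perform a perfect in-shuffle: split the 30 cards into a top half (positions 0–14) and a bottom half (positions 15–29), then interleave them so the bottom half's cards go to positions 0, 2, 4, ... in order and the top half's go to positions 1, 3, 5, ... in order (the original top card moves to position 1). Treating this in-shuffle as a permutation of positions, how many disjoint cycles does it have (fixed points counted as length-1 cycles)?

6

Trace each unvisited position around until it returns:
(0 1 3 7 15) (2 5 11 23 16) (4 9 19 8 17) (6 13 27 24 18) (10 21 12 25 20) (14 29 28 26 22)
6 cycles in total.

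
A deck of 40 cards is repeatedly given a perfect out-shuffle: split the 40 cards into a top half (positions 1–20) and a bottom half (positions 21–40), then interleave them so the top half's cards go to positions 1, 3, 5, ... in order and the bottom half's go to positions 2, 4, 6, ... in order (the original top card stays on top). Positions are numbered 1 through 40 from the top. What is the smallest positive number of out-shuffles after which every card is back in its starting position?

12

The out-shuffle permutes the 40 positions with cycle lengths [1, 1, 2, 12, 12, 12].
Every card is home exactly when every cycle has completed a whole number of laps, i.e. after lcm(1, 2, 12) = 12 out-shuffles.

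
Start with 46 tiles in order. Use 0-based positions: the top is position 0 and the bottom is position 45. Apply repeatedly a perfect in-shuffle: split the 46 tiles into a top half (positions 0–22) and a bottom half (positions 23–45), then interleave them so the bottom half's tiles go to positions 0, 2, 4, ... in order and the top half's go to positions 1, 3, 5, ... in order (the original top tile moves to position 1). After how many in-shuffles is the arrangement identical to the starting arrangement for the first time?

The in-shuffle permutes the 46 positions with cycle lengths [23, 23].
Every tile is home exactly when every cycle has completed a whole number of laps, i.e. after lcm(23) = 23 in-shuffles.

23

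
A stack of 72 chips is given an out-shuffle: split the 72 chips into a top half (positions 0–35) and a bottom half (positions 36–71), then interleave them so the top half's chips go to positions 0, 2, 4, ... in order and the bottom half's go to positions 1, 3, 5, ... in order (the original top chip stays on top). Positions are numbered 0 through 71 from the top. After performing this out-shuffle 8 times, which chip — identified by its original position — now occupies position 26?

Work backwards from position 26, undoing one out-shuffle at a time:
26 ← 13 ← 42 ← 21 ← 46 ← 23 ← 47 ← 59 ← 65
So the chip now at position 26 started at position 65.

65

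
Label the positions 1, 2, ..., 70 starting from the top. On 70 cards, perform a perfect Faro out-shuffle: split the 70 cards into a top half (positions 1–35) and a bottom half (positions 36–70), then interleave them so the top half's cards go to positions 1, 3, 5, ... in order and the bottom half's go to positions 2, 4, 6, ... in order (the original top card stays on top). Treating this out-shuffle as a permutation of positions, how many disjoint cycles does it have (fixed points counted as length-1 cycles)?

Trace each unvisited position around until it returns:
(1) (2 3 5 9 17 33 ... len 22) (4 7 13 25 49 28 ... len 11) (6 11 21 41 12 23 ... len 22) (16 31 61 52 34 67 ... len 11) (24 47) (70)
7 cycles in total.

7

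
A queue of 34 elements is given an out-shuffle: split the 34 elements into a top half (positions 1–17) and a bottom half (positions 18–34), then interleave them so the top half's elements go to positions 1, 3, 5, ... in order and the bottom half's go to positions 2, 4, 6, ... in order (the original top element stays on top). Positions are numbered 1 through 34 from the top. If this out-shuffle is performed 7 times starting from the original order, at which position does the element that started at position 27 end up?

29

Track the element's position through each out-shuffle:
27 → 20 → 6 → 11 → 21 → 8 → 15 → 29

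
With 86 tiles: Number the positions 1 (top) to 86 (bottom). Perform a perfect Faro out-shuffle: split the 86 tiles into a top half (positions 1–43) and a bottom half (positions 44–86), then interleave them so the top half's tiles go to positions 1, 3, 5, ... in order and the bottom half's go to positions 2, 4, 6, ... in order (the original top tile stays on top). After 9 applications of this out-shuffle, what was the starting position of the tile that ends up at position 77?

39

Work backwards from position 77, undoing one out-shuffle at a time:
77 ← 39 ← 20 ← 53 ← 27 ← 14 ← 50 ← 68 ← 77 ← 39
So the tile now at position 77 started at position 39.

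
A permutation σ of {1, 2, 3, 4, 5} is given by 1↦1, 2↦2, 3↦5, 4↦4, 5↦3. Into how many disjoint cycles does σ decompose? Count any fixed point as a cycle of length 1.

4

Cycle decomposition: (1) (2) (3 5) (4).
4 cycles.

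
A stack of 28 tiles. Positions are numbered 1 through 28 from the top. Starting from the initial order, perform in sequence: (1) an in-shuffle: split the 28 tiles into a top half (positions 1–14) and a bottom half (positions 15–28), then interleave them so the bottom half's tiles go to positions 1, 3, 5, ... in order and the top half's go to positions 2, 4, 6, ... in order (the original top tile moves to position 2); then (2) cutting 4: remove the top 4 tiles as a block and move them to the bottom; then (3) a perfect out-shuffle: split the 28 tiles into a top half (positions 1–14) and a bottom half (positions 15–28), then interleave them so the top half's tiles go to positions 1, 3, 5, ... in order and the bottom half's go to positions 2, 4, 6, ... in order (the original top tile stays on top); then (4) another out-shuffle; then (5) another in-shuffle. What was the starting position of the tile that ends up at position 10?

Undo the operations in reverse order, starting from position 10:
  undo op 5 (in-shuffle, from top half): 10 ← 5
  undo op 4 (out-shuffle, from top half): 5 ← 3
  undo op 3 (out-shuffle, from top half): 3 ← 2
  undo op 2 (cut 4): 2 ← 6
  undo op 1 (in-shuffle, from top half): 6 ← 3
So the tile at position 10 came from original position 3.

3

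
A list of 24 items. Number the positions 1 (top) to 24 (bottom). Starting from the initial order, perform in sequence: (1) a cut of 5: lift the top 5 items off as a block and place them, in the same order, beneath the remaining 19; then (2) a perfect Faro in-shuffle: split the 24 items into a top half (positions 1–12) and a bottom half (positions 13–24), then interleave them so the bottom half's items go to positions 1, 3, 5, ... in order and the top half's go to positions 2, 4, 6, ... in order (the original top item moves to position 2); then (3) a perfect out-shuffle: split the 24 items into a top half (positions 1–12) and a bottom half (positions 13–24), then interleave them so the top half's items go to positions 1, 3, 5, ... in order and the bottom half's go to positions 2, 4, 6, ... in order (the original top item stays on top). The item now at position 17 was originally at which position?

22

Undo the operations in reverse order, starting from position 17:
  undo op 3 (out-shuffle, from top half): 17 ← 9
  undo op 2 (in-shuffle, from bottom half): 9 ← 17
  undo op 1 (cut 5): 17 ← 22
So the item at position 17 came from original position 22.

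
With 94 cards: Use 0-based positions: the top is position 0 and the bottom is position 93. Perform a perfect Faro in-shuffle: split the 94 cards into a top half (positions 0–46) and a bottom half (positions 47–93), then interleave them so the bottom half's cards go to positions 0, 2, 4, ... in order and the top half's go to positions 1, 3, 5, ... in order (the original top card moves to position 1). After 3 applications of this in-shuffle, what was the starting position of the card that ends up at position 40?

16

Work backwards from position 40, undoing one in-shuffle at a time:
40 ← 67 ← 33 ← 16
So the card now at position 40 started at position 16.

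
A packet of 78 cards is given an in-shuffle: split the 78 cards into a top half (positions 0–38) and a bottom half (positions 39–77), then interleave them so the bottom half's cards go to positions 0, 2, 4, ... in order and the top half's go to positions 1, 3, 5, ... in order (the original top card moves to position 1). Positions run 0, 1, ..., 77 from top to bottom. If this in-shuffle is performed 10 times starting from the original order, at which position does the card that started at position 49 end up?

7

Track the card's position through each in-shuffle:
49 → 20 → 41 → 4 → 9 → 19 → 39 → 0 → 1 → 3 → 7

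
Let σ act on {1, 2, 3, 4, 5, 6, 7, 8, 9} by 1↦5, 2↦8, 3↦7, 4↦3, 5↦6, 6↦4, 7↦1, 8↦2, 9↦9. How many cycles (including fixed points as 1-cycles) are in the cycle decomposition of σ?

3

Cycle decomposition: (1 5 6 4 3 7) (2 8) (9).
3 cycles.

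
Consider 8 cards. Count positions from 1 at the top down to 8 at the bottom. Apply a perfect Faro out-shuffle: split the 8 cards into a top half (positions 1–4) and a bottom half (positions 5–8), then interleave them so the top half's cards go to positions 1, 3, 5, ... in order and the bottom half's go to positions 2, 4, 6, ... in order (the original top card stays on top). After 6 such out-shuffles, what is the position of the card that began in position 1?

1

Position 1 is a fixed point of every out-shuffle, so the card never moves.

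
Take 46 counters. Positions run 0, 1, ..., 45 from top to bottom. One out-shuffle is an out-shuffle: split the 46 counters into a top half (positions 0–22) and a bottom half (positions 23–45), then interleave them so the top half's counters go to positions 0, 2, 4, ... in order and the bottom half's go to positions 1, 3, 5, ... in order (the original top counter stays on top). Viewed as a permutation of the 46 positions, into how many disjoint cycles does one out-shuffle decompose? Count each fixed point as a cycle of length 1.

9

Trace each unvisited position around until it returns:
(0) (1 2 4 8 16 32 ... len 12) (3 6 12 24) (5 10 20 40 35 25) (7 14 28 11 22 44 ... len 12) (9 18 36 27) (15 30) (21 42 39 33) ... plus 1 more
9 cycles in total.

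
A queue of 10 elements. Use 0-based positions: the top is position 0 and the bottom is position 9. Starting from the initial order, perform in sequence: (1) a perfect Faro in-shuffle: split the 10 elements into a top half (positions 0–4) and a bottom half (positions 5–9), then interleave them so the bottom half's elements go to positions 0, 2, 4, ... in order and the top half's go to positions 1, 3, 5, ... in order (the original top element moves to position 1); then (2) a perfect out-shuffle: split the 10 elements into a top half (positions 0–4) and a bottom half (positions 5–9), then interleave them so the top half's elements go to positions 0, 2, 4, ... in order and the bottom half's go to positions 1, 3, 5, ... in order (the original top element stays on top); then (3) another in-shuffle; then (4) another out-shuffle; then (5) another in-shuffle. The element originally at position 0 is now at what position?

3

Track the element from position 0 forward through each operation:
  after op 1 (in-shuffle): 0 → 1
  after op 2 (out-shuffle): 1 → 2
  after op 3 (in-shuffle): 2 → 5
  after op 4 (out-shuffle): 5 → 1
  after op 5 (in-shuffle): 1 → 3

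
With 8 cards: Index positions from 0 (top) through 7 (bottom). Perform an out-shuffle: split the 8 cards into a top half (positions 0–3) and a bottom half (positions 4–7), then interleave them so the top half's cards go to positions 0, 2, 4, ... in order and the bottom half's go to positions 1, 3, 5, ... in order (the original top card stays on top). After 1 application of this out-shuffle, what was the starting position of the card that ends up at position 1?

4

Work backwards from position 1, undoing one out-shuffle at a time:
1 ← 4
So the card now at position 1 started at position 4.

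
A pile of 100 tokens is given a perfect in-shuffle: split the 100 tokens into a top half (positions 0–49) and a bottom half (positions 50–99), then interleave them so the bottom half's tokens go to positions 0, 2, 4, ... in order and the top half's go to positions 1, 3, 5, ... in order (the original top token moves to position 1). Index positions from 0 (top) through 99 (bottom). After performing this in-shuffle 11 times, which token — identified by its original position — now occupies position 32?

11

Work backwards from position 32, undoing one in-shuffle at a time:
32 ← 66 ← 83 ← 41 ← 20 ← 60 ← 80 ← 90 ← 95 ← 47 ← 23 ← 11
So the token now at position 32 started at position 11.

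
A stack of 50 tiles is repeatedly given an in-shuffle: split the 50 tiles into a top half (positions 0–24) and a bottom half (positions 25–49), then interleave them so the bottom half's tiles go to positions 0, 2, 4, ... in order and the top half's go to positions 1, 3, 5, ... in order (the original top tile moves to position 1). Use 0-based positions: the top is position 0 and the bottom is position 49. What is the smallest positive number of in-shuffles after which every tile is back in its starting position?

8

The in-shuffle permutes the 50 positions with cycle lengths [2, 8, 8, 8, 8, 8, 8].
Every tile is home exactly when every cycle has completed a whole number of laps, i.e. after lcm(2, 8) = 8 in-shuffles.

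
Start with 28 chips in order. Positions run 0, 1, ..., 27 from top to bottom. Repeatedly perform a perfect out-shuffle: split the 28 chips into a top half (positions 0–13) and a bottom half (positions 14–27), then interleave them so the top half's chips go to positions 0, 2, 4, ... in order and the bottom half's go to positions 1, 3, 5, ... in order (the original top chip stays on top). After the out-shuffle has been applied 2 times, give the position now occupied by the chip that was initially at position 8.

5

Track the chip's position through each out-shuffle:
8 → 16 → 5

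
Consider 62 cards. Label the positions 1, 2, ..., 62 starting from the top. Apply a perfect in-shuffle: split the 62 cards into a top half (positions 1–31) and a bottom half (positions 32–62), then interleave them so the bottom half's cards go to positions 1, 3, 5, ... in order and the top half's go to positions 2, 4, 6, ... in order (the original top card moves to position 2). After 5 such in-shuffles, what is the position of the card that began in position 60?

30

Track the card's position through each in-shuffle:
60 → 57 → 51 → 39 → 15 → 30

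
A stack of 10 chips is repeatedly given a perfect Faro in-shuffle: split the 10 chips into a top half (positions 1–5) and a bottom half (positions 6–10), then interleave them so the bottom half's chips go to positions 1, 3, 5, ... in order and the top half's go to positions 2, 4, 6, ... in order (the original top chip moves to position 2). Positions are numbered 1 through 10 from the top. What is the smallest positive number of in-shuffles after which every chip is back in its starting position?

The in-shuffle permutes the 10 positions with cycle lengths [10].
Every chip is home exactly when every cycle has completed a whole number of laps, i.e. after lcm(10) = 10 in-shuffles.

10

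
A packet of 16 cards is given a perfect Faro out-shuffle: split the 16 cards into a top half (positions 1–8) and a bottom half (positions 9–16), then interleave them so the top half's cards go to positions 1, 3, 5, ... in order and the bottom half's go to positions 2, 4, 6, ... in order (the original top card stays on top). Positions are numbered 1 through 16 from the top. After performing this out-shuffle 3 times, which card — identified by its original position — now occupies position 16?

Work backwards from position 16, undoing one out-shuffle at a time:
16 ← 16 ← 16 ← 16
So the card now at position 16 started at position 16.

16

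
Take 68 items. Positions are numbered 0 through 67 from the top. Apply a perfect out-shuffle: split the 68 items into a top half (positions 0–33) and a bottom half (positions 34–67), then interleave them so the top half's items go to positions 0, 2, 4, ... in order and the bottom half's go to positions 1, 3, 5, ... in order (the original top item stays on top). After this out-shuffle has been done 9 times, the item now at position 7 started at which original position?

Work backwards from position 7, undoing one out-shuffle at a time:
7 ← 37 ← 52 ← 26 ← 13 ← 40 ← 20 ← 10 ← 5 ← 36
So the item now at position 7 started at position 36.

36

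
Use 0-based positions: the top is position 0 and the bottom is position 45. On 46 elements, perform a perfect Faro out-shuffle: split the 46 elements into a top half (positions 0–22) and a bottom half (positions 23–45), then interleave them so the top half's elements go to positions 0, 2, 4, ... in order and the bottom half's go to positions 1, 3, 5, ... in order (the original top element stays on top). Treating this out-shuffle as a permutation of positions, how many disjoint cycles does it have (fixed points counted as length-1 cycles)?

9

Trace each unvisited position around until it returns:
(0) (1 2 4 8 16 32 ... len 12) (3 6 12 24) (5 10 20 40 35 25) (7 14 28 11 22 44 ... len 12) (9 18 36 27) (15 30) (21 42 39 33) ... plus 1 more
9 cycles in total.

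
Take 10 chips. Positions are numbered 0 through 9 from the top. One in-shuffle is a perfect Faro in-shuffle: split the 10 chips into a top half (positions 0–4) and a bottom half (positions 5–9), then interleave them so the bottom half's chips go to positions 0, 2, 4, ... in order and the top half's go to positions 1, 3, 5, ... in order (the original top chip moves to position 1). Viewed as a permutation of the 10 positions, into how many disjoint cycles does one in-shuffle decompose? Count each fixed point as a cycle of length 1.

1

Trace each unvisited position around until it returns:
(0 1 3 7 4 9 8 6 2 5)
1 cycle in total.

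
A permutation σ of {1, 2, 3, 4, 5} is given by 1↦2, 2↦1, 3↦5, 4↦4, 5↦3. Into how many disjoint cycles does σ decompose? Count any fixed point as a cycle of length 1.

3

Cycle decomposition: (1 2) (3 5) (4).
3 cycles.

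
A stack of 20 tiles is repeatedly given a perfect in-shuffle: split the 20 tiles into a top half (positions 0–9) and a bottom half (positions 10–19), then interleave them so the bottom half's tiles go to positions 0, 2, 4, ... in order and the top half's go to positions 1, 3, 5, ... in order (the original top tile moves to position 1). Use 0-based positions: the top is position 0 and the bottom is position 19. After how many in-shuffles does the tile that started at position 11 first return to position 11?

Follow position 11 under repeated in-shuffles:
11 → 2 → 5 → 11
It first returns after 3 in-shuffles.

3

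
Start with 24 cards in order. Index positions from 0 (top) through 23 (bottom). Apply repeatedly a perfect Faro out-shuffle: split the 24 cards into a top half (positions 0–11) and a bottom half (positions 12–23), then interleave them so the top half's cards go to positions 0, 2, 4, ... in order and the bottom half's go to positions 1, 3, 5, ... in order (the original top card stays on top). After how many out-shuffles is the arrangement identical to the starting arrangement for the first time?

11

The out-shuffle permutes the 24 positions with cycle lengths [1, 1, 11, 11].
Every card is home exactly when every cycle has completed a whole number of laps, i.e. after lcm(1, 11) = 11 out-shuffles.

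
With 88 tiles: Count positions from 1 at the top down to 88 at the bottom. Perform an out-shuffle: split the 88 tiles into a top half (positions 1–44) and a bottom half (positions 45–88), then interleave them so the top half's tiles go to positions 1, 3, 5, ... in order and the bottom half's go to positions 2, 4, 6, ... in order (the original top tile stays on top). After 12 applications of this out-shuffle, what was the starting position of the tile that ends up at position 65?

Work backwards from position 65, undoing one out-shuffle at a time:
65 ← 33 ← 17 ← 9 ← 5 ← 3 ← 2 ← 45 ← 23 ← 12 ← 50 ← 69 ← 35
So the tile now at position 65 started at position 35.

35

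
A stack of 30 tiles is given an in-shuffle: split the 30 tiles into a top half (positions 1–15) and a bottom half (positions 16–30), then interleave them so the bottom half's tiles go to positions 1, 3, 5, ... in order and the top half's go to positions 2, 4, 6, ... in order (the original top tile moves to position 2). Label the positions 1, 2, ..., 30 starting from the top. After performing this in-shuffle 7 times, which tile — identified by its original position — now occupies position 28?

Work backwards from position 28, undoing one in-shuffle at a time:
28 ← 14 ← 7 ← 19 ← 25 ← 28 ← 14 ← 7
So the tile now at position 28 started at position 7.

7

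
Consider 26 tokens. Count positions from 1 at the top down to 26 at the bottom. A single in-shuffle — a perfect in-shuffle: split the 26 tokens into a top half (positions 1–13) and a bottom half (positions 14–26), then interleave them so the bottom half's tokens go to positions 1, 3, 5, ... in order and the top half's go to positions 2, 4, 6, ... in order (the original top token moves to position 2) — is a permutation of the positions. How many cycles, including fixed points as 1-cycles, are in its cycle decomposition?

3

Trace each unvisited position around until it returns:
(1 2 4 8 16 5 ... len 18) (3 6 12 24 21 15) (9 18)
3 cycles in total.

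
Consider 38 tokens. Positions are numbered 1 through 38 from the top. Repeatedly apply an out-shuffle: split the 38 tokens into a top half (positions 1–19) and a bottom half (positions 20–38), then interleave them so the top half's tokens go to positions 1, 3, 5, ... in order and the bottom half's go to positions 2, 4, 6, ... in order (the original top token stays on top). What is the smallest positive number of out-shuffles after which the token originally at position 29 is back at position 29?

36

Follow position 29 under repeated out-shuffles:
29 → 20 → 2 → 3 → 5 → 9 → 17 → 33 → ... → 29 (length 36)
It first returns after 36 out-shuffles.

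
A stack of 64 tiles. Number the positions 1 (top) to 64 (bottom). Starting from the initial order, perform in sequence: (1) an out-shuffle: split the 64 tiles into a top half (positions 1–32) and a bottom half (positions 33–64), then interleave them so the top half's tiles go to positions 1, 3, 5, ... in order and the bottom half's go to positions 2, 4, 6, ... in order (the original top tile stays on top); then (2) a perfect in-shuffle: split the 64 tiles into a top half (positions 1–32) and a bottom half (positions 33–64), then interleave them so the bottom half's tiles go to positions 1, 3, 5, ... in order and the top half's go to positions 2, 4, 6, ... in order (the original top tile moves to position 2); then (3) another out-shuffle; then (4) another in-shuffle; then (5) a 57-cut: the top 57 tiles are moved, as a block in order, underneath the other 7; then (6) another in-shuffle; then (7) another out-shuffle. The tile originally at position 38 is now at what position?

13

Track the tile from position 38 forward through each operation:
  after op 1 (out-shuffle): 38 → 12
  after op 2 (in-shuffle): 12 → 24
  after op 3 (out-shuffle): 24 → 47
  after op 4 (in-shuffle): 47 → 29
  after op 5 (cut 57): 29 → 36
  after op 6 (in-shuffle): 36 → 7
  after op 7 (out-shuffle): 7 → 13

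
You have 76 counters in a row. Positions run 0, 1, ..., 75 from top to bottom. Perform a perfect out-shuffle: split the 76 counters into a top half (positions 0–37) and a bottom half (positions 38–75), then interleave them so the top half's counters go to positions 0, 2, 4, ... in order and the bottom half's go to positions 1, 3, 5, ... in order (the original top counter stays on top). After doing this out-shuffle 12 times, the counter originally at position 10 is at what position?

10

Track the counter's position through each out-shuffle:
10 → 20 → 40 → 5 → 10 → 20 → 40 → 5 → 10 → 20 → 40 → 5 → 10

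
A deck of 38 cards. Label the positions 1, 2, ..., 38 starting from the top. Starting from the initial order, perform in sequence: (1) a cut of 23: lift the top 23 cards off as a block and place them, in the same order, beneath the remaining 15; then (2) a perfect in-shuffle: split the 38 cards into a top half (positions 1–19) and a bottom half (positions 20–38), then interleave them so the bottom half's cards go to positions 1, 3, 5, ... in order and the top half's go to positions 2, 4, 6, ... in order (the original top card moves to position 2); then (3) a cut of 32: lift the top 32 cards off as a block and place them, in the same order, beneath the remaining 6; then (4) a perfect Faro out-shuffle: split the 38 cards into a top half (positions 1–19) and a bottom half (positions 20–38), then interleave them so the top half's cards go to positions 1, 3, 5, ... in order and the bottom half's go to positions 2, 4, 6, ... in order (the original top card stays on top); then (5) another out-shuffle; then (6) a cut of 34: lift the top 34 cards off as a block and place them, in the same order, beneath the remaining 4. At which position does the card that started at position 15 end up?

Track the card from position 15 forward through each operation:
  after op 1 (cut 23): 15 → 30
  after op 2 (in-shuffle): 30 → 21
  after op 3 (cut 32): 21 → 27
  after op 4 (out-shuffle): 27 → 16
  after op 5 (out-shuffle): 16 → 31
  after op 6 (cut 34): 31 → 35

35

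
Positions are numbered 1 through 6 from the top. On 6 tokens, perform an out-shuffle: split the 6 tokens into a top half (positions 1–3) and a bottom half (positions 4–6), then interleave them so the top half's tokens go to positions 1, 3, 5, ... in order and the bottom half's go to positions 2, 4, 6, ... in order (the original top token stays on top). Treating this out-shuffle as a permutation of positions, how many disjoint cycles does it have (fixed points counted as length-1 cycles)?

3

Trace each unvisited position around until it returns:
(1) (2 3 5 4) (6)
3 cycles in total.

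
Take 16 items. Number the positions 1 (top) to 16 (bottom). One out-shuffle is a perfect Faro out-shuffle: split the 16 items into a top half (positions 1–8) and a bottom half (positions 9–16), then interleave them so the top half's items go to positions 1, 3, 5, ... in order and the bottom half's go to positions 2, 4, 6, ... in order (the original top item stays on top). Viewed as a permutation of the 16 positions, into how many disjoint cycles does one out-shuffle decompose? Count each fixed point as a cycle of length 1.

Trace each unvisited position around until it returns:
(1) (2 3 5 9) (4 7 13 10) (6 11) (8 15 14 12) (16)
6 cycles in total.

6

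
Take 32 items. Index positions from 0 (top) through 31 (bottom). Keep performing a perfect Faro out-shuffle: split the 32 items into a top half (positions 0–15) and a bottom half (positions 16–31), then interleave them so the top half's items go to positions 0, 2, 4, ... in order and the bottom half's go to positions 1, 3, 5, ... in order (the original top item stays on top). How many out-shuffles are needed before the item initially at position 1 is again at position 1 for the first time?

5

Follow position 1 under repeated out-shuffles:
1 → 2 → 4 → 8 → 16 → 1
It first returns after 5 out-shuffles.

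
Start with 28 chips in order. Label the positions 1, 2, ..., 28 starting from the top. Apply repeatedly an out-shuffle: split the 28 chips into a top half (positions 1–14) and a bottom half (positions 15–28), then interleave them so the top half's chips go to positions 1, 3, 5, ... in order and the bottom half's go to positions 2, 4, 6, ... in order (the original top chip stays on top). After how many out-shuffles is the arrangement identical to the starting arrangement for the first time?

The out-shuffle permutes the 28 positions with cycle lengths [1, 1, 2, 6, 18].
Every chip is home exactly when every cycle has completed a whole number of laps, i.e. after lcm(1, 2, 6, 18) = 18 out-shuffles.

18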